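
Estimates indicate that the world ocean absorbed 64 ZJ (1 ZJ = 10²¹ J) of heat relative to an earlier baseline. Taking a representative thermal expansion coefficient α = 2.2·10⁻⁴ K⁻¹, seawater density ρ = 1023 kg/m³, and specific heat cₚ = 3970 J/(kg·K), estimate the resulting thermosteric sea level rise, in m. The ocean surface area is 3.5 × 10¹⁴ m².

Δh ≈ 0.0099 m

Per unit area: Q = 64×10²¹ / (3.5×10¹⁴) ≈ 1.829×10⁸ J/m²
Δh = αQ/(ρcₚ) = 2.2×10⁻⁴ × 1.829×10⁸ / (1023 × 3970) ≈ 0.0099076 m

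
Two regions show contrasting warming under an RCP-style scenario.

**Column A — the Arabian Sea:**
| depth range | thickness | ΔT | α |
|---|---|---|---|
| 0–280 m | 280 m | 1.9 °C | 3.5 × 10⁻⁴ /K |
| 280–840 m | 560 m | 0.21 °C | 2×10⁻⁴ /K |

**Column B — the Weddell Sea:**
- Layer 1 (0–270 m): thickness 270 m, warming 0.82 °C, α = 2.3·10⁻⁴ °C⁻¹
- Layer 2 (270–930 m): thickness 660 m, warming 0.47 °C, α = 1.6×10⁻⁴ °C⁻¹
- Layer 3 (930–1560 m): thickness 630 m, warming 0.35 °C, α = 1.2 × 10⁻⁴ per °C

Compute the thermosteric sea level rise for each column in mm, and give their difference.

A Layer 1: 3.5×10⁻⁴ × 280 × 1.9 = 0.18620 m
A 280–840 m: 0.21 × 2×10⁻⁴ × 560 = 0.02352 m
A total: 0.20972 m
B Layer 1: 2.3×10⁻⁴ × 0.82 × 270 = 0.050922 m
B 270–930 m: 660 × 0.47 × 1.6×10⁻⁴ = 0.049632 m
B 930–1560 m: 630 × 1.2×10⁻⁴ × 0.35 = 0.02646 m
B total: 0.127014 m
Difference: 0.20972 − 0.127014 = 0.082706 m

Δh_A ≈ 210 mm, Δh_B ≈ 127 mm; difference ≈ 82.7 mm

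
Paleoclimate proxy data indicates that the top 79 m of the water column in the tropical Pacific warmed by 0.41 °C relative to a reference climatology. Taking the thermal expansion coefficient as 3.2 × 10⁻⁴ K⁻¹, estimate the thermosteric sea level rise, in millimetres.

Δh = αΔT·H = 3.2×10⁻⁴ × 0.41 × 79 = 0.0103648 m

Δh = 10.4 mm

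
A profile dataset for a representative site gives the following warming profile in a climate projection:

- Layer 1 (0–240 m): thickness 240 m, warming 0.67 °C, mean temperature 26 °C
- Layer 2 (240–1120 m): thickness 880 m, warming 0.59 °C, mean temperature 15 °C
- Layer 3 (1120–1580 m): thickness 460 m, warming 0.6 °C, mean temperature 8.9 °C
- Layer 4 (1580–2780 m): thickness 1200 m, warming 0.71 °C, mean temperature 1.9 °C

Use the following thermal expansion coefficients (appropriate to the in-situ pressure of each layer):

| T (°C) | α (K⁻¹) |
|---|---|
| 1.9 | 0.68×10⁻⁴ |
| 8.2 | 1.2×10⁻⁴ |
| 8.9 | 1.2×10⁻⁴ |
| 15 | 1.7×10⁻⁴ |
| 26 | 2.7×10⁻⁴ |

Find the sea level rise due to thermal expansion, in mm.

220 mm

Layer 1 at 26 °C → α = 2.7×10⁻⁴ K⁻¹
Layer 2 at 15 °C → α = 1.7×10⁻⁴ K⁻¹
Layer 3 at 8.9 °C → α = 1.2×10⁻⁴ K⁻¹
Layer 4 at 1.9 °C → α = 0.68×10⁻⁴ K⁻¹
0–240 m: 2.7×10⁻⁴ × 240 × 0.67 = 0.043416 m
240–1120 m: 880 × 0.59 × 1.7×10⁻⁴ = 0.088264 m
1120–1580 m: 1.2×10⁻⁴ × 460 × 0.6 = 0.03312 m
0.71 × 0.68×10⁻⁴ × 1200 = 0.057936 m
Δh = 0.043416 + 0.088264 + 0.03312 + 0.057936 = 0.222736 m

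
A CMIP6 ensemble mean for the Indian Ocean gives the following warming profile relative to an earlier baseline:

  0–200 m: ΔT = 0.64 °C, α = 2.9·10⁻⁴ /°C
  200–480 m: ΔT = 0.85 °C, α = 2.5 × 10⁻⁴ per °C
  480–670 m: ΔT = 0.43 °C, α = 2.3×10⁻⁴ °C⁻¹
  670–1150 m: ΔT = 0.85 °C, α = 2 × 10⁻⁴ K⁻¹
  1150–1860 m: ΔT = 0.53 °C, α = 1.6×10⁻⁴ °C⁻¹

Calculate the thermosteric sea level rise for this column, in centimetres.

0–200 m: 200 × 0.64 × 2.9×10⁻⁴ = 0.03712 m
200–480 m: 280 × 0.85 × 2.5×10⁻⁴ = 0.05950 m
Layer 3: 0.43 × 2.3×10⁻⁴ × 190 = 0.018791 m
670–1150 m: 480 × 2×10⁻⁴ × 0.85 = 0.08160 m
0.53 × 710 × 1.6×10⁻⁴ = 0.060208 m
Δh = 0.03712 + 0.05950 + 0.018791 + 0.08160 + 0.060208 = 0.257219 m

25.7 cm of thermosteric rise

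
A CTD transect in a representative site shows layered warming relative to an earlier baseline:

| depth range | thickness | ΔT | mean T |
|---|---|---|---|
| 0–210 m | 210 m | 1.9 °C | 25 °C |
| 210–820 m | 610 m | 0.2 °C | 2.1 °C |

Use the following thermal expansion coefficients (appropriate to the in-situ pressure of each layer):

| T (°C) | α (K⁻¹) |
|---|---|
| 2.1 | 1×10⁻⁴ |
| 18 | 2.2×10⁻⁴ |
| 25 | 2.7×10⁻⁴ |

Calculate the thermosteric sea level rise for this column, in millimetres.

Δh = 120 mm

Layer 1 at 25 °C → α = 2.7×10⁻⁴ K⁻¹
Layer 2 at 2.1 °C → α = 1×10⁻⁴ K⁻¹
Layer 1: 2.7×10⁻⁴ × 210 × 1.9 = 0.10773 m
Layer 2: 0.2 × 1×10⁻⁴ × 610 = 0.01220 m
Δh = 0.10773 + 0.01220 = 0.11993 m ≈ 120 mm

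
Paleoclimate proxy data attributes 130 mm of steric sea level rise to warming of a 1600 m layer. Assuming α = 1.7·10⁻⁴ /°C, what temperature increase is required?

0.48 K

ΔT = Δh/(αH) = 0.13 / (1.7×10⁻⁴ × 1600) ≈ 0.4779 K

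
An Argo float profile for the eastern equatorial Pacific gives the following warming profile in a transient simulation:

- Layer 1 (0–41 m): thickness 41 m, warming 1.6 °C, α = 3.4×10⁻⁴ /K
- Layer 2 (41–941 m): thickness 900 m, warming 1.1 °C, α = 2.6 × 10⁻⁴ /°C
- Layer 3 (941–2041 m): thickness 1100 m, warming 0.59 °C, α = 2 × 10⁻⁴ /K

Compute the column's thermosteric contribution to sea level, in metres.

about 0.410 m

0–41 m: 1.6 × 3.4×10⁻⁴ × 41 = 0.022304 m
Layer 2: 2.6×10⁻⁴ × 900 × 1.1 = 0.25740 m
1100 × 2×10⁻⁴ × 0.59 = 0.12980 m
Δh = 0.022304 + 0.25740 + 0.12980 = 0.409504 m ≈ 0.410 m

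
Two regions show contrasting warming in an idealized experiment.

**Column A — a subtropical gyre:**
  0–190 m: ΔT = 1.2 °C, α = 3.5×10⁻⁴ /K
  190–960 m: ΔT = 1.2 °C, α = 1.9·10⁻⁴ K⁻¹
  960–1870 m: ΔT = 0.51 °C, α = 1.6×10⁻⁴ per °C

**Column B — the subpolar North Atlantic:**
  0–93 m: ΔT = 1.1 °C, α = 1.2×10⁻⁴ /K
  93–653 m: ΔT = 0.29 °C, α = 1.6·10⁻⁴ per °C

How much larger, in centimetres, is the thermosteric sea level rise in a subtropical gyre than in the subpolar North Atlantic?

A Layer 1: 3.5×10⁻⁴ × 1.2 × 190 = 0.07980 m
A Layer 2: 1.2 × 770 × 1.9×10⁻⁴ = 0.17556 m
A 960–1870 m: 1.6×10⁻⁴ × 0.51 × 910 = 0.074256 m
A total: 0.329616 m
B 93 × 1.1 × 1.2×10⁻⁴ = 0.012276 m
B Layer 2: 1.6×10⁻⁴ × 0.29 × 560 = 0.025984 m
B total: 0.03826 m
Difference: 0.329616 − 0.03826 = 0.291356 m

Δh_A − Δh_B ≈ 29 cm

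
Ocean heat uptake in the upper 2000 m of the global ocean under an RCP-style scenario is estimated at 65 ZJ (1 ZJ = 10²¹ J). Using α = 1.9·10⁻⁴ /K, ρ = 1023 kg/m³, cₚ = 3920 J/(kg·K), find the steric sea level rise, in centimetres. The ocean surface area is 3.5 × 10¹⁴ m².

Δh = 0.880 cm

Per unit area: Q = 65×10²¹ / (3.5×10¹⁴) ≈ 1.857×10⁸ J/m²
Δh = αQ/(ρcₚ) = 1.9×10⁻⁴ × 1.857×10⁸ / (1023 × 3920) ≈ 0.0087984 m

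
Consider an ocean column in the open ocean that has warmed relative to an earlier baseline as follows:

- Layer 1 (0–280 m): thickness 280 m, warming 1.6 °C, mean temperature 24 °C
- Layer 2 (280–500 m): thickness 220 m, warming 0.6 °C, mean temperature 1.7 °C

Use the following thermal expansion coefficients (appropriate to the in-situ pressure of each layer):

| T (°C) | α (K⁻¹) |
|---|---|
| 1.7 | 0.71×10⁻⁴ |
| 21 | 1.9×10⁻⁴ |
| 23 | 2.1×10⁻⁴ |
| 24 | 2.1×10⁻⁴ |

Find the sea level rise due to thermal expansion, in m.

0.103 m

Layer 1 at 24 °C → α = 2.1×10⁻⁴ K⁻¹
Layer 2 at 1.7 °C → α = 0.71×10⁻⁴ K⁻¹
0–280 m: 2.1×10⁻⁴ × 280 × 1.6 = 0.09408 m
Layer 2: 220 × 0.71×10⁻⁴ × 0.6 = 0.009372 m
Δh = 0.09408 + 0.009372 = 0.103452 m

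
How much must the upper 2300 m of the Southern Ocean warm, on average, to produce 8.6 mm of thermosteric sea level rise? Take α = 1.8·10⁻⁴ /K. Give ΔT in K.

ΔT = Δh/(αH) = 0.0086 / (1.8×10⁻⁴ × 2300) ≈ 0.02077 K

ΔT ≈ 0.0208 K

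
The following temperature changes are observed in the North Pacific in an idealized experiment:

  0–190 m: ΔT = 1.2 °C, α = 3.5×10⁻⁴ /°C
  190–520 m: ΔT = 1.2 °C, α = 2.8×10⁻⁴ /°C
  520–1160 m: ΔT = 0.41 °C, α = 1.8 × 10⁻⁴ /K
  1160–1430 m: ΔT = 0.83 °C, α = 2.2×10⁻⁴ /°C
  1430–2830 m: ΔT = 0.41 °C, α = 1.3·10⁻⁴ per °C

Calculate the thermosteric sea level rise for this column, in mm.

Δh = 362 mm

190 × 1.2 × 3.5×10⁻⁴ = 0.07980 m
190–520 m: 2.8×10⁻⁴ × 330 × 1.2 = 0.11088 m
Layer 3: 640 × 1.8×10⁻⁴ × 0.41 = 0.047232 m
2.2×10⁻⁴ × 0.83 × 270 = 0.049302 m
1400 × 0.41 × 1.3×10⁻⁴ = 0.07462 m
Δh = 0.07980 + 0.11088 + 0.047232 + 0.049302 + 0.07462 = 0.361834 m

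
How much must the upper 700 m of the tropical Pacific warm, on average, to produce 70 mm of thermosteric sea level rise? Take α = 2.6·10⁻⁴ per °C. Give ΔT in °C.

about 0.38 °C

ΔT = Δh/(αH) = 0.07 / (2.6×10⁻⁴ × 700) ≈ 0.3846 °C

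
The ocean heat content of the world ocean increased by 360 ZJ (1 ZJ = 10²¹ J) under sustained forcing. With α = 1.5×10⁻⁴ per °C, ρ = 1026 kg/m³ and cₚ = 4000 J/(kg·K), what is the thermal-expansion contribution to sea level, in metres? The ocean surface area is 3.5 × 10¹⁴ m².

Per unit area: Q = 360×10²¹ / (3.5×10¹⁴) ≈ 1.029×10⁹ J/m²
Δh = αQ/(ρcₚ) = 1.5×10⁻⁴ × 1.029×10⁹ / (1026 × 4000) ≈ 0.03761 m

0.0376 m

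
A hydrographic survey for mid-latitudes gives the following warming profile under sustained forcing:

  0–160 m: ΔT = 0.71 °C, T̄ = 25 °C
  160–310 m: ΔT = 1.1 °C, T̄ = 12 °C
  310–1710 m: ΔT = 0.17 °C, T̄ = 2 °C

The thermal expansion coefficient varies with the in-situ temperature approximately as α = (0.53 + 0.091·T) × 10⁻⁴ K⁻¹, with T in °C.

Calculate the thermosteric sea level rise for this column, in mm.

Layer 1: α = (0.53 + 0.091×25)×10⁻⁴ = 2.805×10⁻⁴ K⁻¹
Layer 2: α = (0.53 + 0.091×12)×10⁻⁴ = 1.622×10⁻⁴ K⁻¹
Layer 3: α = (0.53 + 0.091×2)×10⁻⁴ = 0.712×10⁻⁴ K⁻¹
0–160 m: 2.805×10⁻⁴ × 0.71 × 160 = 0.0318648 m
160–310 m: 150 × 1.1 × 1.622×10⁻⁴ = 0.026763 m
Layer 3: 1400 × 0.17 × 0.712×10⁻⁴ = 0.0169456 m
Δh = 0.0318648 + 0.026763 + 0.0169456 = 0.0755734 m

Δh ≈ 76 mm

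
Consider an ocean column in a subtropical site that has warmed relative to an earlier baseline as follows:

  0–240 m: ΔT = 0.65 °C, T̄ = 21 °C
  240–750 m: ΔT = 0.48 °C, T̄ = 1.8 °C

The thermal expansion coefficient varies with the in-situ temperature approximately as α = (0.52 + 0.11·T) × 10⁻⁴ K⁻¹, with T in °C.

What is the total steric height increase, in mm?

Layer 1: α = (0.52 + 0.11×21)×10⁻⁴ = 2.83×10⁻⁴ K⁻¹
Layer 2: α = (0.52 + 0.11×1.8)×10⁻⁴ = 0.718×10⁻⁴ K⁻¹
0–240 m: 2.83×10⁻⁴ × 0.65 × 240 = 0.044148 m
0.718×10⁻⁴ × 0.48 × 510 = 0.01757664 m
Δh = 0.044148 + 0.01757664 = 0.06172464 m

Δh = 61.7 mm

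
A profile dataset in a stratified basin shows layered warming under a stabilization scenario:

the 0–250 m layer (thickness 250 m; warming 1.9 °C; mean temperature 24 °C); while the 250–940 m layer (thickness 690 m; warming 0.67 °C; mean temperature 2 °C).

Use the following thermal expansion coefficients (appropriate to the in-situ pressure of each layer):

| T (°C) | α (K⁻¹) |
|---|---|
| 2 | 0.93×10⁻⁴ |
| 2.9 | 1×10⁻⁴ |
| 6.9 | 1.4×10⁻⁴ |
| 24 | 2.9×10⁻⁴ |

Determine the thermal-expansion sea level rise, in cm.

18.1 cm of thermosteric rise

Layer 1 at 24 °C → α = 2.9×10⁻⁴ K⁻¹
Layer 2 at 2 °C → α = 0.93×10⁻⁴ K⁻¹
2.9×10⁻⁴ × 1.9 × 250 = 0.13775 m
250–940 m: 0.93×10⁻⁴ × 0.67 × 690 = 0.0429939 m
Δh = 0.13775 + 0.0429939 = 0.1807439 m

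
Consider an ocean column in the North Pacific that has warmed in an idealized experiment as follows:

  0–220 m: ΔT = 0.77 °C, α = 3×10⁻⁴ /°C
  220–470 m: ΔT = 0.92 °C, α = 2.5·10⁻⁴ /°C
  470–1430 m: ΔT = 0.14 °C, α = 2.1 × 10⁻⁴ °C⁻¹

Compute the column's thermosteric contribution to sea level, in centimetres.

0–220 m: 0.77 × 220 × 3×10⁻⁴ = 0.05082 m
220–470 m: 2.5×10⁻⁴ × 250 × 0.92 = 0.05750 m
470–1430 m: 960 × 0.14 × 2.1×10⁻⁴ = 0.028224 m
Δh = 0.05082 + 0.05750 + 0.028224 = 0.136544 m ≈ 13.7 cm

13.7 cm of thermosteric rise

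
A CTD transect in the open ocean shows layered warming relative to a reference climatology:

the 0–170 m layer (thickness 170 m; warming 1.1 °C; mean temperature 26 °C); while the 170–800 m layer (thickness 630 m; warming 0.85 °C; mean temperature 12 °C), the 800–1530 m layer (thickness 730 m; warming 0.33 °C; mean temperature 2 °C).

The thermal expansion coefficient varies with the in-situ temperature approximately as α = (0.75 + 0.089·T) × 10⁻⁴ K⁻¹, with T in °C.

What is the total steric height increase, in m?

about 0.177 m

Layer 1: α = (0.75 + 0.089×26)×10⁻⁴ = 3.064×10⁻⁴ K⁻¹
Layer 2: α = (0.75 + 0.089×12)×10⁻⁴ = 1.818×10⁻⁴ K⁻¹
Layer 3: α = (0.75 + 0.089×2)×10⁻⁴ = 0.928×10⁻⁴ K⁻¹
Layer 1: 170 × 1.1 × 3.064×10⁻⁴ = 0.0572968 m
Layer 2: 0.85 × 630 × 1.818×10⁻⁴ = 0.0973539 m
730 × 0.33 × 0.928×10⁻⁴ = 0.02235552 m
Δh = 0.0572968 + 0.0973539 + 0.02235552 = 0.17700622 m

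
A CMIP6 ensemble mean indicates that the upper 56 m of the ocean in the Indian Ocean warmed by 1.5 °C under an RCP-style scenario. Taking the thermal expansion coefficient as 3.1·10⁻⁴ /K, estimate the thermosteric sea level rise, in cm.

2.60 cm of thermosteric rise

Δh = αΔT·H = 3.1×10⁻⁴ × 1.5 × 56 = 0.02604 m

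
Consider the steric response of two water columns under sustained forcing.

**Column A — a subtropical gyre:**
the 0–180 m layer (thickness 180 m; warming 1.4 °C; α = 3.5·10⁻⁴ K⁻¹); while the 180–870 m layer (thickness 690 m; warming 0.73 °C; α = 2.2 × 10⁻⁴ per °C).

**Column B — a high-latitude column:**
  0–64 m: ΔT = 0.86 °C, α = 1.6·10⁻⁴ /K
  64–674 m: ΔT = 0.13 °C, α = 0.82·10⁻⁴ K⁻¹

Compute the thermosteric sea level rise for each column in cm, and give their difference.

Δh_A ≈ 20 cm, Δh_B ≈ 1.5 cm; difference ≈ 18 cm

A Layer 1: 3.5×10⁻⁴ × 1.4 × 180 = 0.08820 m
A Layer 2: 0.73 × 690 × 2.2×10⁻⁴ = 0.110814 m
A total: 0.199014 m
B 0–64 m: 1.6×10⁻⁴ × 0.86 × 64 = 0.0088064 m
B 64–674 m: 0.82×10⁻⁴ × 0.13 × 610 = 0.0065026 m
B total: 0.015309 m
Difference: 0.199014 − 0.015309 = 0.183705 m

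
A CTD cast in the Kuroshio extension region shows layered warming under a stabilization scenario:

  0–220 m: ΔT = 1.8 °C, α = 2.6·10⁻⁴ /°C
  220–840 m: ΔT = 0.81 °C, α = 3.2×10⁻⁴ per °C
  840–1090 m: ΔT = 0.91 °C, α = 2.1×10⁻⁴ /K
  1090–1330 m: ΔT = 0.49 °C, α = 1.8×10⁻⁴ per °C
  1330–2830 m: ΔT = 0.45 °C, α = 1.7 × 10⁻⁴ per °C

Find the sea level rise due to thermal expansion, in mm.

0–220 m: 2.6×10⁻⁴ × 1.8 × 220 = 0.10296 m
620 × 0.81 × 3.2×10⁻⁴ = 0.160704 m
840–1090 m: 2.1×10⁻⁴ × 0.91 × 250 = 0.047775 m
1090–1330 m: 240 × 0.49 × 1.8×10⁻⁴ = 0.021168 m
Layer 5: 1500 × 0.45 × 1.7×10⁻⁴ = 0.11475 m
Δh = 0.10296 + 0.160704 + 0.047775 + 0.021168 + 0.11475 = 0.447357 m

Δh ≈ 450 mm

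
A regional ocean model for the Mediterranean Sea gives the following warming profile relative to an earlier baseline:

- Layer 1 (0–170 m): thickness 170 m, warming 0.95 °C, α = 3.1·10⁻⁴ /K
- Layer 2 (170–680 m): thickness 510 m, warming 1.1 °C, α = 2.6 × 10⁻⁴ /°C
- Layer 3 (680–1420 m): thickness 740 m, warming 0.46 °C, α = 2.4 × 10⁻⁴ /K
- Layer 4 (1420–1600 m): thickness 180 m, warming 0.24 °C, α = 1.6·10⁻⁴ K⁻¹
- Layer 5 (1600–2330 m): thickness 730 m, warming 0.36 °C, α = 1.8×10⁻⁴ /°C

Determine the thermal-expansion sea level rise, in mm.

330 mm

3.1×10⁻⁴ × 0.95 × 170 = 0.050065 m
Layer 2: 510 × 2.6×10⁻⁴ × 1.1 = 0.14586 m
Layer 3: 2.4×10⁻⁴ × 0.46 × 740 = 0.081696 m
1420–1600 m: 1.6×10⁻⁴ × 180 × 0.24 = 0.006912 m
1.8×10⁻⁴ × 0.36 × 730 = 0.047304 m
Δh = 0.050065 + 0.14586 + 0.081696 + 0.006912 + 0.047304 = 0.331837 m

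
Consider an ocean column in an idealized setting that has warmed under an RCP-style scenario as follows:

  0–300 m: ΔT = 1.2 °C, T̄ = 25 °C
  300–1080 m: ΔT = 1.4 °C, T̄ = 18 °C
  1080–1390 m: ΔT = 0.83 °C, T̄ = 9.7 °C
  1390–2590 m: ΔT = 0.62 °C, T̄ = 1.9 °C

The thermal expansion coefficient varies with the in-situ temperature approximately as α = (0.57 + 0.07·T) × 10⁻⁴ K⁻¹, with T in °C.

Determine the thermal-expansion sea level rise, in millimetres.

about 368 mm

Layer 1: α = (0.57 + 0.07×25)×10⁻⁴ = 2.32×10⁻⁴ K⁻¹
Layer 2: α = (0.57 + 0.07×18)×10⁻⁴ = 1.83×10⁻⁴ K⁻¹
Layer 3: α = (0.57 + 0.07×9.7)×10⁻⁴ = 1.249×10⁻⁴ K⁻¹
Layer 4: α = (0.57 + 0.07×1.9)×10⁻⁴ = 0.703×10⁻⁴ K⁻¹
Layer 1: 1.2 × 300 × 2.32×10⁻⁴ = 0.08352 m
Layer 2: 780 × 1.4 × 1.83×10⁻⁴ = 0.199836 m
0.83 × 1.249×10⁻⁴ × 310 = 0.03213677 m
1200 × 0.703×10⁻⁴ × 0.62 = 0.0523032 m
Δh = 0.08352 + 0.199836 + 0.03213677 + 0.0523032 = 0.36779597 m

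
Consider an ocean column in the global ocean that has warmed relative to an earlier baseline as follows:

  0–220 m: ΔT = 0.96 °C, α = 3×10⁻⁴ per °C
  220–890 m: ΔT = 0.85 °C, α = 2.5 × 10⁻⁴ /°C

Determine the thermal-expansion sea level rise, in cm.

20.6 cm

0–220 m: 0.96 × 220 × 3×10⁻⁴ = 0.06336 m
220–890 m: 2.5×10⁻⁴ × 670 × 0.85 = 0.142375 m
Δh = 0.06336 + 0.142375 = 0.205735 m ≈ 20.6 cm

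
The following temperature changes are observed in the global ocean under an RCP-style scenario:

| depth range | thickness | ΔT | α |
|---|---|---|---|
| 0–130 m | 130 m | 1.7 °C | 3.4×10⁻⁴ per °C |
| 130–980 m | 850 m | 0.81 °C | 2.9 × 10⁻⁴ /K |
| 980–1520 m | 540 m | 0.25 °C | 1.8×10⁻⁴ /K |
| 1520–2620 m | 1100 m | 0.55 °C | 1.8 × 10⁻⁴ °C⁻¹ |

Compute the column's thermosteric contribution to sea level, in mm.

Δh = 410 mm

Layer 1: 130 × 1.7 × 3.4×10⁻⁴ = 0.07514 m
Layer 2: 0.81 × 850 × 2.9×10⁻⁴ = 0.199665 m
980–1520 m: 1.8×10⁻⁴ × 540 × 0.25 = 0.02430 m
1520–2620 m: 1100 × 1.8×10⁻⁴ × 0.55 = 0.10890 m
Δh = 0.07514 + 0.199665 + 0.02430 + 0.10890 = 0.408005 m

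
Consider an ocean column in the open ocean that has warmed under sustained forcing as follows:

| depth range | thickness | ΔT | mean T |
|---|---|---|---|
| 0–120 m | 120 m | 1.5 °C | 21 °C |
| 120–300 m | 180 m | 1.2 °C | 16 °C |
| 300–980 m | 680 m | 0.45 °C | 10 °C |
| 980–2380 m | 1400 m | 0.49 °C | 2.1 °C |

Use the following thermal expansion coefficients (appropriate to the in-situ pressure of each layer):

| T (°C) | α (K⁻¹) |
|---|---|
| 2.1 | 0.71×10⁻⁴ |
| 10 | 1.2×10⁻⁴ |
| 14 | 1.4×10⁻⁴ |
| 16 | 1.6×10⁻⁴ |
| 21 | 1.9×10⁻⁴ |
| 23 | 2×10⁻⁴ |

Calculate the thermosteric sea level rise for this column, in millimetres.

150 mm of thermosteric rise

Layer 1 at 21 °C → α = 1.9×10⁻⁴ K⁻¹
Layer 2 at 16 °C → α = 1.6×10⁻⁴ K⁻¹
Layer 3 at 10 °C → α = 1.2×10⁻⁴ K⁻¹
Layer 4 at 2.1 °C → α = 0.71×10⁻⁴ K⁻¹
Layer 1: 1.9×10⁻⁴ × 120 × 1.5 = 0.03420 m
120–300 m: 180 × 1.6×10⁻⁴ × 1.2 = 0.03456 m
300–980 m: 680 × 1.2×10⁻⁴ × 0.45 = 0.03672 m
0.71×10⁻⁴ × 0.49 × 1400 = 0.048706 m
Δh = 0.03420 + 0.03456 + 0.03672 + 0.048706 = 0.154186 m ≈ 150 mm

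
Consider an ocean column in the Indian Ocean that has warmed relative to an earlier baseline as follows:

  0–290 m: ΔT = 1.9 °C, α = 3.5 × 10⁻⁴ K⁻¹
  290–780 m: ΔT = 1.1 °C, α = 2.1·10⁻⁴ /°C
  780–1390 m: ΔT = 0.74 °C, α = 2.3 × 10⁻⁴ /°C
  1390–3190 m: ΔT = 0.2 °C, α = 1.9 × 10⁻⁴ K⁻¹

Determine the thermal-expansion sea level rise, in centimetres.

about 48 cm

Layer 1: 1.9 × 290 × 3.5×10⁻⁴ = 0.19285 m
290–780 m: 2.1×10⁻⁴ × 490 × 1.1 = 0.11319 m
610 × 2.3×10⁻⁴ × 0.74 = 0.103822 m
Layer 4: 1.9×10⁻⁴ × 1800 × 0.2 = 0.06840 m
Δh = 0.19285 + 0.11319 + 0.103822 + 0.06840 = 0.478262 m ≈ 48 cm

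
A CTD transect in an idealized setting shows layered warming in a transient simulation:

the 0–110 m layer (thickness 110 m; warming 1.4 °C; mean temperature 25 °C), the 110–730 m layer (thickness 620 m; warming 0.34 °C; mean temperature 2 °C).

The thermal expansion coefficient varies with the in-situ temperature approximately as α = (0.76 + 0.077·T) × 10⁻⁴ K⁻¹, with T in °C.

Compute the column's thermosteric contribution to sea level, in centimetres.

about 6.06 cm

Layer 1: α = (0.76 + 0.077×25)×10⁻⁴ = 2.685×10⁻⁴ K⁻¹
Layer 2: α = (0.76 + 0.077×2)×10⁻⁴ = 0.914×10⁻⁴ K⁻¹
Layer 1: 1.4 × 110 × 2.685×10⁻⁴ = 0.041349 m
110–730 m: 620 × 0.34 × 0.914×10⁻⁴ = 0.01926712 m
Δh = 0.041349 + 0.01926712 = 0.06061612 m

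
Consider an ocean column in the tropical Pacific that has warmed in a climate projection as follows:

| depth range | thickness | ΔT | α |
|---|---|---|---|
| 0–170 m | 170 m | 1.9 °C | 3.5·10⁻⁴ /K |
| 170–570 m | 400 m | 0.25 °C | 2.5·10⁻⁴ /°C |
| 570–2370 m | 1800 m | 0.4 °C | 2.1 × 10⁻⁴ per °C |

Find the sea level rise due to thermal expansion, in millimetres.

Δh = 290 mm

0–170 m: 3.5×10⁻⁴ × 1.9 × 170 = 0.11305 m
400 × 2.5×10⁻⁴ × 0.25 = 0.02500 m
0.4 × 2.1×10⁻⁴ × 1800 = 0.15120 m
Δh = 0.11305 + 0.02500 + 0.15120 = 0.28925 m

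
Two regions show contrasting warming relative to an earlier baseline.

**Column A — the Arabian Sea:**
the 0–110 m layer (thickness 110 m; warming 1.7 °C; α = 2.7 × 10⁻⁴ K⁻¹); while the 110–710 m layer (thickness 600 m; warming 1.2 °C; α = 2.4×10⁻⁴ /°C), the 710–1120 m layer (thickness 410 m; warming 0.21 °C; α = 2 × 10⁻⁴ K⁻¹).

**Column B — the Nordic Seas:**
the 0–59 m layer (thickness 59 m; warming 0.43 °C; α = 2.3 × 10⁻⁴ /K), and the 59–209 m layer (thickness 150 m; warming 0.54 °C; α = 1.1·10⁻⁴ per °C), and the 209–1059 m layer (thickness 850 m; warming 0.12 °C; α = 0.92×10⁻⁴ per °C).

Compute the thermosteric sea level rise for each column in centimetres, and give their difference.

A 1.7 × 2.7×10⁻⁴ × 110 = 0.05049 m
A 1.2 × 600 × 2.4×10⁻⁴ = 0.17280 m
A 0.21 × 2×10⁻⁴ × 410 = 0.01722 m
A total: 0.24051 m
B 0–59 m: 59 × 2.3×10⁻⁴ × 0.43 = 0.0058351 m
B 59–209 m: 1.1×10⁻⁴ × 150 × 0.54 = 0.00891 m
B 209–1059 m: 0.92×10⁻⁴ × 850 × 0.12 = 0.009384 m
B total: 0.0241291 m
Difference: 0.24051 − 0.0241291 = 0.2163809 m

A: 24.1 cm; B: 2.41 cm; difference 21.6 cm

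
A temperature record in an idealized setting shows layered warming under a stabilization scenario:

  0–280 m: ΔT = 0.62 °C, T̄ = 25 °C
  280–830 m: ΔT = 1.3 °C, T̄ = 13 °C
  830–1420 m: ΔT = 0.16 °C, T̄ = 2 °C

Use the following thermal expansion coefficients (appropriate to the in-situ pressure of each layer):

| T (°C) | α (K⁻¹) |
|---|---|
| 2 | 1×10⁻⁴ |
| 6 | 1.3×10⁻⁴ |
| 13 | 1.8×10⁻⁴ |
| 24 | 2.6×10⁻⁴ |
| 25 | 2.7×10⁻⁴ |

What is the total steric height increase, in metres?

Layer 1 at 25 °C → α = 2.7×10⁻⁴ K⁻¹
Layer 2 at 13 °C → α = 1.8×10⁻⁴ K⁻¹
Layer 3 at 2 °C → α = 1×10⁻⁴ K⁻¹
0–280 m: 280 × 0.62 × 2.7×10⁻⁴ = 0.046872 m
1.3 × 1.8×10⁻⁴ × 550 = 0.12870 m
590 × 1×10⁻⁴ × 0.16 = 0.00944 m
Δh = 0.046872 + 0.12870 + 0.00944 = 0.185012 m

Δh ≈ 0.19 m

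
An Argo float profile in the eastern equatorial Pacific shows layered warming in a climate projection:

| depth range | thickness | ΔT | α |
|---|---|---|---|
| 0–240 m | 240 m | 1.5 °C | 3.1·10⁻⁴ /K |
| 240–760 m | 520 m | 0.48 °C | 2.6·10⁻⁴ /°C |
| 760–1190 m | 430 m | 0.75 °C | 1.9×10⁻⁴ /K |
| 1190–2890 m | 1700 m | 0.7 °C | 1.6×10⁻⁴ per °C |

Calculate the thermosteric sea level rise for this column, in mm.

428 mm

3.1×10⁻⁴ × 240 × 1.5 = 0.11160 m
0.48 × 520 × 2.6×10⁻⁴ = 0.064896 m
0.75 × 1.9×10⁻⁴ × 430 = 0.061275 m
1190–2890 m: 1700 × 1.6×10⁻⁴ × 0.7 = 0.19040 m
Δh = 0.11160 + 0.064896 + 0.061275 + 0.19040 = 0.428171 m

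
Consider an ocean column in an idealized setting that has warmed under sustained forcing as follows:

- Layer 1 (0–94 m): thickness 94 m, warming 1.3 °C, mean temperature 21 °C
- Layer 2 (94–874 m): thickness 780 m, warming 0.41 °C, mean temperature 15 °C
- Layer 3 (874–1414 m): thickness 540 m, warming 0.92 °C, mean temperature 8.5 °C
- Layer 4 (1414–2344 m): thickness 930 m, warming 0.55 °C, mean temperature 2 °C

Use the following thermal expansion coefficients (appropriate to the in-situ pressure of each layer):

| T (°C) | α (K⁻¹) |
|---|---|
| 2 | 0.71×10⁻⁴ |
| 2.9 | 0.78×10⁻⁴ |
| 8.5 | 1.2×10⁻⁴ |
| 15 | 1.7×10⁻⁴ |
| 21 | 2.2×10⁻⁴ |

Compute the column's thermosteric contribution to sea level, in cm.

17.7 cm

Layer 1 at 21 °C → α = 2.2×10⁻⁴ K⁻¹
Layer 2 at 15 °C → α = 1.7×10⁻⁴ K⁻¹
Layer 3 at 8.5 °C → α = 1.2×10⁻⁴ K⁻¹
Layer 4 at 2 °C → α = 0.71×10⁻⁴ K⁻¹
0–94 m: 2.2×10⁻⁴ × 94 × 1.3 = 0.026884 m
Layer 2: 1.7×10⁻⁴ × 780 × 0.41 = 0.054366 m
Layer 3: 1.2×10⁻⁴ × 0.92 × 540 = 0.059616 m
Layer 4: 0.55 × 930 × 0.71×10⁻⁴ = 0.0363165 m
Δh = 0.026884 + 0.054366 + 0.059616 + 0.0363165 = 0.1771825 m ≈ 17.7 cm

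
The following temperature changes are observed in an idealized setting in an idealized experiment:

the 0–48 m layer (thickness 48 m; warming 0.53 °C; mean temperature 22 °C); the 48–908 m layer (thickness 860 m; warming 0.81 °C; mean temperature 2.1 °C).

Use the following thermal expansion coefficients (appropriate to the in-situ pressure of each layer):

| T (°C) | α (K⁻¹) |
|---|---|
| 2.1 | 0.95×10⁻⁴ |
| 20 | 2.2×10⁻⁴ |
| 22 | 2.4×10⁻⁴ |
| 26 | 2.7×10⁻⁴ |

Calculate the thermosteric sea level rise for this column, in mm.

72 mm

Layer 1 at 22 °C → α = 2.4×10⁻⁴ K⁻¹
Layer 2 at 2.1 °C → α = 0.95×10⁻⁴ K⁻¹
48 × 2.4×10⁻⁴ × 0.53 = 0.0061056 m
Layer 2: 860 × 0.95×10⁻⁴ × 0.81 = 0.066177 m
Δh = 0.0061056 + 0.066177 = 0.0722826 m ≈ 72 mm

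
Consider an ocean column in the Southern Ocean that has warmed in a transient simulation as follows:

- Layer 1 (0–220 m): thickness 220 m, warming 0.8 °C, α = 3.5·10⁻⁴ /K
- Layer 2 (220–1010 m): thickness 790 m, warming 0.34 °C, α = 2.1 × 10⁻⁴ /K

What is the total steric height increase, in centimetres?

0.8 × 220 × 3.5×10⁻⁴ = 0.06160 m
Layer 2: 2.1×10⁻⁴ × 790 × 0.34 = 0.056406 m
Δh = 0.06160 + 0.056406 = 0.118006 m ≈ 12 cm

about 12 cm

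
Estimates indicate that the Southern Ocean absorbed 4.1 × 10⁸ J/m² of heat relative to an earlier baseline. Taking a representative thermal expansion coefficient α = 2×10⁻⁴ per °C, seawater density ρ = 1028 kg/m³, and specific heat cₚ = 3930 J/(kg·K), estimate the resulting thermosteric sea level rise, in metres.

Δh = αQ/(ρcₚ) = 2×10⁻⁴ × 4.1×10⁸ / (1028 × 3930) ≈ 0.020297 m

Δh ≈ 0.020 m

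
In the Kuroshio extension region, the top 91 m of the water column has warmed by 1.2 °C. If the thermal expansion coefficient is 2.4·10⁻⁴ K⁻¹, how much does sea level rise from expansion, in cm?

Δh = αΔT·H = 2.4×10⁻⁴ × 1.2 × 91 = 0.026208 m

about 2.6 cm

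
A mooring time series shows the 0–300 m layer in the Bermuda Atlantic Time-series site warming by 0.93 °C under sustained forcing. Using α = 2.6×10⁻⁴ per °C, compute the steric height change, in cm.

Δh ≈ 7.25 cm

Δh = αΔT·H = 2.6×10⁻⁴ × 0.93 × 300 = 0.07254 m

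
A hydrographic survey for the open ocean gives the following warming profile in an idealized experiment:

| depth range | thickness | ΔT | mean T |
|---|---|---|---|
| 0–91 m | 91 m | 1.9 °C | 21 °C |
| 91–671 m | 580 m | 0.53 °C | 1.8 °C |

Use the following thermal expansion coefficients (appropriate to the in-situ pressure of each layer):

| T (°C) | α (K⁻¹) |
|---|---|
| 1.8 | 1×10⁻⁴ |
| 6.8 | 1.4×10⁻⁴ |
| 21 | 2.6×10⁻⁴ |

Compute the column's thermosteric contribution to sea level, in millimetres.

Layer 1 at 21 °C → α = 2.6×10⁻⁴ K⁻¹
Layer 2 at 1.8 °C → α = 1×10⁻⁴ K⁻¹
1.9 × 2.6×10⁻⁴ × 91 = 0.044954 m
91–671 m: 0.53 × 1×10⁻⁴ × 580 = 0.03074 m
Δh = 0.044954 + 0.03074 = 0.075694 m

Δh ≈ 76 mm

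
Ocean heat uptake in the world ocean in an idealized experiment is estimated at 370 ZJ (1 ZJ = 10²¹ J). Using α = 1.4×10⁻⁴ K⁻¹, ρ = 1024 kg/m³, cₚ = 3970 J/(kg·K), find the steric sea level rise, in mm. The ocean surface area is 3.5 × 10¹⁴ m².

36 mm

Per unit area: Q = 370×10²¹ / (3.5×10¹⁴) ≈ 1.057×10⁹ J/m²
Δh = αQ/(ρcₚ) = 1.4×10⁻⁴ × 1.057×10⁹ / (1024 × 3970) ≈ 0.036401 m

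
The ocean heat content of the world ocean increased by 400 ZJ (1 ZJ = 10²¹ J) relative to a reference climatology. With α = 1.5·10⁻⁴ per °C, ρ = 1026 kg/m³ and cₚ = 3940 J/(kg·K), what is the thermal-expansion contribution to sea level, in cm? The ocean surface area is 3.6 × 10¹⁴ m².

Per unit area: Q = 400×10²¹ / (3.6×10¹⁴) ≈ 1.111×10⁹ J/m²
Δh = αQ/(ρcₚ) = 1.5×10⁻⁴ × 1.111×10⁹ / (1026 × 3940) ≈ 0.041225 m

Δh ≈ 4.12 cm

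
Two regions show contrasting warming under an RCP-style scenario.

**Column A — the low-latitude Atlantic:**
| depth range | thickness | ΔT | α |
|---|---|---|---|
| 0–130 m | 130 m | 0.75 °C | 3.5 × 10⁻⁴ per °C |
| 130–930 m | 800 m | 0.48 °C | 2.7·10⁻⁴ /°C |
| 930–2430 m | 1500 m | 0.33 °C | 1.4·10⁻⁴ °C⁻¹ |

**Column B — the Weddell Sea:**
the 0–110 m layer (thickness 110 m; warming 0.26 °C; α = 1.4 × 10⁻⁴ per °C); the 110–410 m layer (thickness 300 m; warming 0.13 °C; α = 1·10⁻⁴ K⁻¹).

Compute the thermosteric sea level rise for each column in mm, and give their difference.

A: 210 mm; B: 7.9 mm; difference 200 mm

A 0–130 m: 130 × 0.75 × 3.5×10⁻⁴ = 0.034125 m
A 0.48 × 800 × 2.7×10⁻⁴ = 0.10368 m
A 930–2430 m: 1.4×10⁻⁴ × 1500 × 0.33 = 0.06930 m
A total: 0.207105 m
B 0.26 × 110 × 1.4×10⁻⁴ = 0.004004 m
B 110–410 m: 1×10⁻⁴ × 300 × 0.13 = 0.00390 m
B total: 0.007904 m
Difference: 0.207105 − 0.007904 = 0.199201 m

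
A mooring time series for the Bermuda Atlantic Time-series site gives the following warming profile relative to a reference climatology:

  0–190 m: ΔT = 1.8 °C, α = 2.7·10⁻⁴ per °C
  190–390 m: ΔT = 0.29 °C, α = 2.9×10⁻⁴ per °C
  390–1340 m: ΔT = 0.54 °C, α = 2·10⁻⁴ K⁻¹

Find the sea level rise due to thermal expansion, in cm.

Δh = 21 cm

190 × 1.8 × 2.7×10⁻⁴ = 0.09234 m
190–390 m: 2.9×10⁻⁴ × 200 × 0.29 = 0.01682 m
2×10⁻⁴ × 0.54 × 950 = 0.10260 m
Δh = 0.09234 + 0.01682 + 0.10260 = 0.21176 m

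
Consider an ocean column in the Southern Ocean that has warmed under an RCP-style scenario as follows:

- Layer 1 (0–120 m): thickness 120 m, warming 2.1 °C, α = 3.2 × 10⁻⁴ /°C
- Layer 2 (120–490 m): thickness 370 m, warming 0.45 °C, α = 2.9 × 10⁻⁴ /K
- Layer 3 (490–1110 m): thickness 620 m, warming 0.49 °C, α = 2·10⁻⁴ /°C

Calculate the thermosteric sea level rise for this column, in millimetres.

0–120 m: 2.1 × 120 × 3.2×10⁻⁴ = 0.08064 m
Layer 2: 370 × 0.45 × 2.9×10⁻⁴ = 0.048285 m
Layer 3: 2×10⁻⁴ × 0.49 × 620 = 0.06076 m
Δh = 0.08064 + 0.048285 + 0.06076 = 0.189685 m ≈ 190 mm

Δh = 190 mm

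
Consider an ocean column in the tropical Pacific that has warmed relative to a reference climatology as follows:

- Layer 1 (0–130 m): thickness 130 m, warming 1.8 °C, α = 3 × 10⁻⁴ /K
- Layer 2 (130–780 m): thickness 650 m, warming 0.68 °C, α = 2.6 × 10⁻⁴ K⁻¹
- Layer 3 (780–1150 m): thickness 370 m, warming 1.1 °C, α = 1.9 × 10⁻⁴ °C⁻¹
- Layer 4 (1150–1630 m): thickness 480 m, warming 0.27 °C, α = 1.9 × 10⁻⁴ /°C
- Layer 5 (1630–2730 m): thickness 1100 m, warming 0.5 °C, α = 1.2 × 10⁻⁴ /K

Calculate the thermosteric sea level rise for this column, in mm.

about 353 mm

0–130 m: 130 × 1.8 × 3×10⁻⁴ = 0.07020 m
650 × 0.68 × 2.6×10⁻⁴ = 0.11492 m
370 × 1.9×10⁻⁴ × 1.1 = 0.07733 m
0.27 × 480 × 1.9×10⁻⁴ = 0.024624 m
Layer 5: 1.2×10⁻⁴ × 1100 × 0.5 = 0.06600 m
Δh = 0.07020 + 0.11492 + 0.07733 + 0.024624 + 0.06600 = 0.353074 m ≈ 353 mm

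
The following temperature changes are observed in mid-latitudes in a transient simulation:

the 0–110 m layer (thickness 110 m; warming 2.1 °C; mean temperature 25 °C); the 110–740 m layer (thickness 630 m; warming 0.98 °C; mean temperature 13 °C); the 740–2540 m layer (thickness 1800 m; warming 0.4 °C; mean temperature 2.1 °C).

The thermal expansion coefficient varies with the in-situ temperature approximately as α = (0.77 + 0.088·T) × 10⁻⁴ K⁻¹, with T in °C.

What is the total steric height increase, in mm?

260 mm

Layer 1: α = (0.77 + 0.088×25)×10⁻⁴ = 2.97×10⁻⁴ K⁻¹
Layer 2: α = (0.77 + 0.088×13)×10⁻⁴ = 1.914×10⁻⁴ K⁻¹
Layer 3: α = (0.77 + 0.088×2.1)×10⁻⁴ = 0.9548×10⁻⁴ K⁻¹
Layer 1: 2.1 × 2.97×10⁻⁴ × 110 = 0.068607 m
Layer 2: 0.98 × 630 × 1.914×10⁻⁴ = 0.11817036 m
0.9548×10⁻⁴ × 0.4 × 1800 = 0.0687456 m
Δh = 0.068607 + 0.11817036 + 0.0687456 = 0.25552296 m ≈ 260 mm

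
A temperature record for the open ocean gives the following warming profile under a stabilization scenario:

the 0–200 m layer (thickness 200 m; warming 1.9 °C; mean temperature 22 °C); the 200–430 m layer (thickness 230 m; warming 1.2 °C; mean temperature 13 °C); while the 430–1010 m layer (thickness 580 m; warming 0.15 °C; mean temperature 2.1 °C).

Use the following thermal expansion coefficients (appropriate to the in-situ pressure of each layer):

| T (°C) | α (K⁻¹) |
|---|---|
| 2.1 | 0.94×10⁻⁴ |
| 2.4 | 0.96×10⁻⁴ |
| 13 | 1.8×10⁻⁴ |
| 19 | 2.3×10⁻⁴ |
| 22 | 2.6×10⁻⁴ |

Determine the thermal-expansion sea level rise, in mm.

Δh ≈ 160 mm

Layer 1 at 22 °C → α = 2.6×10⁻⁴ K⁻¹
Layer 2 at 13 °C → α = 1.8×10⁻⁴ K⁻¹
Layer 3 at 2.1 °C → α = 0.94×10⁻⁴ K⁻¹
0–200 m: 2.6×10⁻⁴ × 200 × 1.9 = 0.09880 m
200–430 m: 230 × 1.2 × 1.8×10⁻⁴ = 0.04968 m
430–1010 m: 580 × 0.94×10⁻⁴ × 0.15 = 0.008178 m
Δh = 0.09880 + 0.04968 + 0.008178 = 0.156658 m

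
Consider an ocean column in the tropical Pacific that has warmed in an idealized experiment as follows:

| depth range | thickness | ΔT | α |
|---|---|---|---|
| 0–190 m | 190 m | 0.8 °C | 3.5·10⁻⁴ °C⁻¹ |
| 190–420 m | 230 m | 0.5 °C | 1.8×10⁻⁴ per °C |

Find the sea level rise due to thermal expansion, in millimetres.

3.5×10⁻⁴ × 190 × 0.8 = 0.05320 m
230 × 1.8×10⁻⁴ × 0.5 = 0.02070 m
Δh = 0.05320 + 0.02070 = 0.07390 m

74 mm of thermosteric rise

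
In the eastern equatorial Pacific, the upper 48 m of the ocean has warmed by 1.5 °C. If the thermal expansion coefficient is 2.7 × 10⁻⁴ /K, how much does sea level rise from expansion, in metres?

0.019 m of thermosteric rise

Δh = αΔT·H = 2.7×10⁻⁴ × 1.5 × 48 = 0.01944 m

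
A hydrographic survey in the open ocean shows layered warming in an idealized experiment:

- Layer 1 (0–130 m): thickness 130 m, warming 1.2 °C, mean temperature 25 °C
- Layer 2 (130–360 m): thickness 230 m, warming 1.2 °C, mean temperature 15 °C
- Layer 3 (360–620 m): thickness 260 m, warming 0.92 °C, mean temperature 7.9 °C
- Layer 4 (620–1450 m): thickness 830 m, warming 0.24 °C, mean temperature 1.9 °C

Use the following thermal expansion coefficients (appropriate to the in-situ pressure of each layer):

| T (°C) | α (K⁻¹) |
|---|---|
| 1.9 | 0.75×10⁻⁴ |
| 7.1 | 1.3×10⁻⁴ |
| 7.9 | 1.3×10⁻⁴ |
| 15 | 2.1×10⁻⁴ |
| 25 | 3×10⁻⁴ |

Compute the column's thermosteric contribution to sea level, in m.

Layer 1 at 25 °C → α = 3×10⁻⁴ K⁻¹
Layer 2 at 15 °C → α = 2.1×10⁻⁴ K⁻¹
Layer 3 at 7.9 °C → α = 1.3×10⁻⁴ K⁻¹
Layer 4 at 1.9 °C → α = 0.75×10⁻⁴ K⁻¹
0–130 m: 1.2 × 3×10⁻⁴ × 130 = 0.04680 m
130–360 m: 1.2 × 230 × 2.1×10⁻⁴ = 0.05796 m
0.92 × 1.3×10⁻⁴ × 260 = 0.031096 m
830 × 0.24 × 0.75×10⁻⁴ = 0.01494 m
Δh = 0.04680 + 0.05796 + 0.031096 + 0.01494 = 0.150796 m

Δh ≈ 0.151 m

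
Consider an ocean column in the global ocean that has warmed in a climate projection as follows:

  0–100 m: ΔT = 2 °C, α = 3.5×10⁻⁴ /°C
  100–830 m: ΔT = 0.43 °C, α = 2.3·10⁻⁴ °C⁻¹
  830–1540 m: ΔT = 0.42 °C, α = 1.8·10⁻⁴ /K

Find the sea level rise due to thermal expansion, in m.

about 0.20 m

0–100 m: 3.5×10⁻⁴ × 2 × 100 = 0.07000 m
0.43 × 2.3×10⁻⁴ × 730 = 0.072197 m
830–1540 m: 0.42 × 1.8×10⁻⁴ × 710 = 0.053676 m
Δh = 0.07000 + 0.072197 + 0.053676 = 0.195873 m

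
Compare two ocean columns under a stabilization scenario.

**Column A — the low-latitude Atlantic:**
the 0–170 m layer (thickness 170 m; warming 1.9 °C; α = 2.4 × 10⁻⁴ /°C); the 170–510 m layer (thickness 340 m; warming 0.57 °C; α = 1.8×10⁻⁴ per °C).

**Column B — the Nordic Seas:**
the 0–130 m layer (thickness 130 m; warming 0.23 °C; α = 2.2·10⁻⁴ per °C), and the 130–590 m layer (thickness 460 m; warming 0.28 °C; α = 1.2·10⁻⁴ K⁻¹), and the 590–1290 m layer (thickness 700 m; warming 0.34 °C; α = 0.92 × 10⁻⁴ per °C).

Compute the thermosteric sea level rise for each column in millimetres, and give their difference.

A: 112 mm; B: 43.9 mm; difference 68.5 mm

A 0–170 m: 1.9 × 2.4×10⁻⁴ × 170 = 0.07752 m
A 340 × 0.57 × 1.8×10⁻⁴ = 0.034884 m
A total: 0.112404 m
B 0–130 m: 0.23 × 2.2×10⁻⁴ × 130 = 0.006578 m
B 130–590 m: 0.28 × 1.2×10⁻⁴ × 460 = 0.015456 m
B 0.34 × 0.92×10⁻⁴ × 700 = 0.021896 m
B total: 0.04393 m
Difference: 0.112404 − 0.04393 = 0.068474 m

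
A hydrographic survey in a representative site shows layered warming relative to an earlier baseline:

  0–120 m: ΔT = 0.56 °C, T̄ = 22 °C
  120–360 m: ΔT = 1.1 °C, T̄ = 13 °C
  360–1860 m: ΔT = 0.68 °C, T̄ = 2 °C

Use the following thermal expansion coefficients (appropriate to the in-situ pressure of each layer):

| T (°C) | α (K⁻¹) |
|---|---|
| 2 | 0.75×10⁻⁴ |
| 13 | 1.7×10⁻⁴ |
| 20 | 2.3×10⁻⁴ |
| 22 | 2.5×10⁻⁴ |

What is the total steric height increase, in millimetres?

Layer 1 at 22 °C → α = 2.5×10⁻⁴ K⁻¹
Layer 2 at 13 °C → α = 1.7×10⁻⁴ K⁻¹
Layer 3 at 2 °C → α = 0.75×10⁻⁴ K⁻¹
0–120 m: 2.5×10⁻⁴ × 120 × 0.56 = 0.01680 m
1.7×10⁻⁴ × 240 × 1.1 = 0.04488 m
Layer 3: 1500 × 0.75×10⁻⁴ × 0.68 = 0.07650 m
Δh = 0.01680 + 0.04488 + 0.07650 = 0.13818 m

Δh = 138 mm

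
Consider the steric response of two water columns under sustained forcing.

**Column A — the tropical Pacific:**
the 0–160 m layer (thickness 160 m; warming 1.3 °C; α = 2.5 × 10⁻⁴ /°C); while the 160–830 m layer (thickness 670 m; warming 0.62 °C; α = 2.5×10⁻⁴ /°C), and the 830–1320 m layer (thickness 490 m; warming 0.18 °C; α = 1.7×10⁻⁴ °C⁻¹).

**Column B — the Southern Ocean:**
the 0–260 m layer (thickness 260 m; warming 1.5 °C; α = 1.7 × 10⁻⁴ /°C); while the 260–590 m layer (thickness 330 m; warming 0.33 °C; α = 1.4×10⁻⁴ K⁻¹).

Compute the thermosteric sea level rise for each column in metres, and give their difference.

A Layer 1: 160 × 2.5×10⁻⁴ × 1.3 = 0.05200 m
A 160–830 m: 2.5×10⁻⁴ × 670 × 0.62 = 0.10385 m
A 490 × 0.18 × 1.7×10⁻⁴ = 0.014994 m
A total: 0.170844 m
B 1.5 × 1.7×10⁻⁴ × 260 = 0.06630 m
B Layer 2: 330 × 0.33 × 1.4×10⁻⁴ = 0.015246 m
B total: 0.081546 m
Difference: 0.170844 − 0.081546 = 0.089298 m

Δh_A ≈ 0.171 m, Δh_B ≈ 0.0815 m; difference ≈ 0.0893 m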